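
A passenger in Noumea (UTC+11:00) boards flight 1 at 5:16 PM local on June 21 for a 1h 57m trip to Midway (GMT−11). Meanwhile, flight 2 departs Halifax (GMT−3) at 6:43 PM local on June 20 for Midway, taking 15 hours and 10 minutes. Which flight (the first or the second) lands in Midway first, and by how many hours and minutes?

Flight 1 in UTC: 5:16 PM − 11:00 = 6:16 AM on Jun 21.
+1 hour 57 minutes → arrive 8:13 AM UTC on Jun 21.
Flight 2 in UTC: 6:43 PM + 3:00 = 9:43 PM on Jun 20.
+15 hours and 10 minutes → arrive 12:53 PM UTC on Jun 21.
Flight 1 lands earlier by 4 hours 40 minutes.

the first, by 4 hours 40 minutes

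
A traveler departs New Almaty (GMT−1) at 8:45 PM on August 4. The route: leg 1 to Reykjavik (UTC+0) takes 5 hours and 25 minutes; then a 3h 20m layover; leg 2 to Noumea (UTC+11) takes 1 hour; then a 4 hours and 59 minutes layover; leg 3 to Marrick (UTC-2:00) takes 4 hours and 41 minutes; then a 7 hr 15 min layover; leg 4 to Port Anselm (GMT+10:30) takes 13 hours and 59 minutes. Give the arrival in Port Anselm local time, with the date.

Convert departure to UTC: 8:45 PM + 1:00 = 9:45 PM UTC on Aug 4.
Add 5 hours and 25 minutes leg 1 → 3:10 AM UTC (Aug 5).
Add 3 hours 20 minutes layover in Reykjavik → 6:30 AM UTC.
Add 1 hour leg 2 → 7:30 AM UTC.
Add 4 hours and 59 minutes layover in Noumea → 12:29 PM UTC.
Add 4 hours 41 minutes leg 3 → 5:10 PM UTC.
Add 7 hours 15 minutes layover in Marrick → 12:25 AM UTC (Aug 6).
Add 13 hours and 59 minutes leg 4 → 2:24 PM UTC.
Port Anselm is UTC+10:30, so local arrival = 2:24 PM + 10:30 = 12:54 AM on Aug 7.

12:54 AM on August 7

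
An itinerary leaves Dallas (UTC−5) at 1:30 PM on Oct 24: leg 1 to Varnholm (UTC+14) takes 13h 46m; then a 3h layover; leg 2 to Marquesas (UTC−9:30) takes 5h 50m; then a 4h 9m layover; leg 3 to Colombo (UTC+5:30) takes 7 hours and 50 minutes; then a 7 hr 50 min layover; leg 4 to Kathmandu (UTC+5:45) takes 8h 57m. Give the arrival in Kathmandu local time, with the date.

Convert departure to UTC: 1:30 PM + 5:00 = 6:30 PM UTC on Oct 24.
Add 13 hours and 46 minutes leg 1 → 8:16 AM UTC (Oct 25).
Add 3 hours layover in Varnholm → 11:16 AM UTC.
Add 5 hours and 50 minutes leg 2 → 5:06 PM UTC.
Add 4 hours 9 minutes layover in Marquesas → 9:15 PM UTC.
Add 7 hours and 50 minutes leg 3 → 5:05 AM UTC (Oct 26).
Add 7 hours and 50 minutes layover in Colombo → 12:55 PM UTC.
Add 8 hours 57 minutes leg 4 → 9:52 PM UTC.
Kathmandu is UTC+5:45, so local arrival = 9:52 PM + 5:45 = 3:37 AM on Oct 27.

3:37 AM on Oct 27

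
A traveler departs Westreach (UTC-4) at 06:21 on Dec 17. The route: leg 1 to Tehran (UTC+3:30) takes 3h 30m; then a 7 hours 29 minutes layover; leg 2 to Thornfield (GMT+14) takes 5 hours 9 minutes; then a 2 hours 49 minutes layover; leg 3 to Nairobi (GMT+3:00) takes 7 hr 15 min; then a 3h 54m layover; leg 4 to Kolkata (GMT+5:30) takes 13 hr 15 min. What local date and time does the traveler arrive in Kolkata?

Convert departure to UTC: 06:21 + 4:00 = 10:21 UTC on Dec 17.
Add 3 hours and 30 minutes leg 1 → 13:51 UTC.
Add 7 hours and 29 minutes layover in Tehran → 21:20 UTC.
Add 5 hours 9 minutes leg 2 → 02:29 UTC (Dec 18).
Add 2 hours and 49 minutes layover in Thornfield → 05:18 UTC.
Add 7 hours 15 minutes leg 3 → 12:33 UTC.
Add 3 hours and 54 minutes layover in Nairobi → 16:27 UTC.
Add 13 hours and 15 minutes leg 4 → 05:42 UTC (Dec 19).
Kolkata is UTC+5:30, so local arrival = 05:42 + 5:30 = 11:12 on Dec 19.

11:12 on December 19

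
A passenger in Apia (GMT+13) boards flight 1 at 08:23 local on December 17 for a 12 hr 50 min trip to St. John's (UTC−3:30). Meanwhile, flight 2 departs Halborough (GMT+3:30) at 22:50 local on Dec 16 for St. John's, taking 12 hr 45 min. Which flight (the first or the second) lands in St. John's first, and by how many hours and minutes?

Flight 1 in UTC: 08:23 − 13:00 = 19:23 on Dec 16.
+12 hours 50 minutes → arrive 08:13 UTC on Dec 17.
Flight 2 in UTC: 22:50 − 3:30 = 19:20 on Dec 16.
+12 hours 45 minutes → arrive 08:05 UTC on Dec 17.
Flight 2 lands earlier by 8 minutes.

the second, by 8 minutes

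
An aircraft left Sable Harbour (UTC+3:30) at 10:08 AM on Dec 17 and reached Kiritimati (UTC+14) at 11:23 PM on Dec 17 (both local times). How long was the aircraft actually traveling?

Departure in UTC: 10:08 AM − 3:30 = 6:38 AM on Dec 17.
Arrival in UTC: 11:23 PM − 14:00 = 9:23 AM on Dec 17.
Elapsed = 9:23 AM − 6:38 AM = 2 hours 45 minutes.

2 hours 45 minutes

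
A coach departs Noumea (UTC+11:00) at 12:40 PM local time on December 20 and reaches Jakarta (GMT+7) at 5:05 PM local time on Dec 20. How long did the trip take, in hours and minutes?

Departure in UTC: 12:40 PM − 11:00 = 1:40 AM on Dec 20.
Arrival in UTC: 5:05 PM − 7:00 = 10:05 AM on Dec 20.
Elapsed = 10:05 AM − 1:40 AM = 8 hours 25 minutes.

8 hours 25 minutes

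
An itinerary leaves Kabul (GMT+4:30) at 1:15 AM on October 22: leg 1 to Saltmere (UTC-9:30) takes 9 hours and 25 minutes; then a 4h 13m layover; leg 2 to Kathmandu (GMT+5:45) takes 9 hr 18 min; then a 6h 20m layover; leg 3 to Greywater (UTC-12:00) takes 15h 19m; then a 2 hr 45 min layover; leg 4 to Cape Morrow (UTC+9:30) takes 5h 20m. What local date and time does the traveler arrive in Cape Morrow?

10:55 AM on October 24

Convert departure to UTC: 1:15 AM − 4:30 = 8:45 PM UTC on Oct 21.
Add 9 hours and 25 minutes leg 1 → 6:10 AM UTC (Oct 22).
Add 4 hours 13 minutes layover in Saltmere → 10:23 AM UTC.
Add 9 hours and 18 minutes leg 2 → 7:41 PM UTC.
Add 6 hours 20 minutes layover in Kathmandu → 2:01 AM UTC (Oct 23).
Add 15 hours and 19 minutes leg 3 → 5:20 PM UTC.
Add 2 hours and 45 minutes layover in Greywater → 8:05 PM UTC.
Add 5 hours 20 minutes leg 4 → 1:25 AM UTC (Oct 24).
Cape Morrow is UTC+9:30, so local arrival = 1:25 AM + 9:30 = 10:55 AM on Oct 24.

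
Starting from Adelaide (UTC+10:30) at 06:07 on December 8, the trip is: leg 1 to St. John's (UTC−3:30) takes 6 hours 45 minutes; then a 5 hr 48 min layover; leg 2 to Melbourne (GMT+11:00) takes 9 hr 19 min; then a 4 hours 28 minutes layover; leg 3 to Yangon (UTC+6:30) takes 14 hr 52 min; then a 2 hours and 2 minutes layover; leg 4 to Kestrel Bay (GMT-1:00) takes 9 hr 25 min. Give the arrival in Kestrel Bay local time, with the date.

Convert departure to UTC: 06:07 − 10:30 = 19:37 UTC on Dec 7.
Add 6 hours and 45 minutes leg 1 → 02:22 UTC (Dec 8).
Add 5 hours and 48 minutes layover in St. John's → 08:10 UTC.
Add 9 hours 19 minutes leg 2 → 17:29 UTC.
Add 4 hours 28 minutes layover in Melbourne → 21:57 UTC.
Add 14 hours and 52 minutes leg 3 → 12:49 UTC (Dec 9).
Add 2 hours 2 minutes layover in Yangon → 14:51 UTC.
Add 9 hours and 25 minutes leg 4 → 00:16 UTC (Dec 10).
Kestrel Bay is UTC−1:00, so local arrival = 00:16 − 1:00 = 23:16 on Dec 9.

23:16 on December 9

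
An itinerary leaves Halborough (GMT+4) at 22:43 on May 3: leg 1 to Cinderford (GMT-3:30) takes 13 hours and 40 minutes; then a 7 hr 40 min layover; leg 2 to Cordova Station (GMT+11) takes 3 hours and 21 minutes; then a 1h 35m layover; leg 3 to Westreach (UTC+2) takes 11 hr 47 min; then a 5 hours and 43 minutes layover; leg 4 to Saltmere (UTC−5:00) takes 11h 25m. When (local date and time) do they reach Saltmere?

20:54 on May 5

Convert departure to UTC: 22:43 − 4:00 = 18:43 UTC on May 3.
Add 13 hours 40 minutes leg 1 → 08:23 UTC (May 4).
Add 7 hours 40 minutes layover in Cinderford → 16:03 UTC.
Add 3 hours 21 minutes leg 2 → 19:24 UTC.
Add 1 hour and 35 minutes layover in Cordova Station → 20:59 UTC.
Add 11 hours and 47 minutes leg 3 → 08:46 UTC (May 5).
Add 5 hours and 43 minutes layover in Westreach → 14:29 UTC.
Add 11 hours 25 minutes leg 4 → 01:54 UTC (May 6).
Saltmere is UTC−5:00, so local arrival = 01:54 − 5:00 = 20:54 on May 5.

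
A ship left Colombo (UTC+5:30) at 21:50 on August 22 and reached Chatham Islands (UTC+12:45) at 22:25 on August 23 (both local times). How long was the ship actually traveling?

17 hours 20 minutes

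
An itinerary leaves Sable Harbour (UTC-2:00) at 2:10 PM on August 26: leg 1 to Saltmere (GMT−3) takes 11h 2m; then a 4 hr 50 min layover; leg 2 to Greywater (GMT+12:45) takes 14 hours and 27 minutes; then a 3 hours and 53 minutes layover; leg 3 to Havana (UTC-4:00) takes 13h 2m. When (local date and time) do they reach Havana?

11:24 AM on August 28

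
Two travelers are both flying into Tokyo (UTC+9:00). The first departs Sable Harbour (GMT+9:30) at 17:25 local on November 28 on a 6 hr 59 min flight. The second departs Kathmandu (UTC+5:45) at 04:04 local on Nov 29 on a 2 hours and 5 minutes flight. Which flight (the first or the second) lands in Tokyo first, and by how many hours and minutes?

Flight 1 in UTC: 17:25 − 9:30 = 07:55 on Nov 28.
+6 hours 59 minutes → arrive 14:54 UTC on Nov 28.
Flight 2 in UTC: 04:04 − 5:45 = 22:19 on Nov 28.
+2 hours and 5 minutes → arrive 00:24 UTC on Nov 29.
Flight 1 lands earlier by 9 hours 30 minutes.

the first, by 9 hours 30 minutes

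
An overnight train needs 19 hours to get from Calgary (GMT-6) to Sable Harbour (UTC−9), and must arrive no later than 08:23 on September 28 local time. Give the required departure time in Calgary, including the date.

16:23 on September 27

Target arrival in UTC: 08:23 + 9:00 = 17:23 on Sep 28.
Subtract 19 hours → departure 22:23 UTC on Sep 27.
Calgary is UTC−6:00: 22:23 − 6:00 = 16:23 on Sep 27.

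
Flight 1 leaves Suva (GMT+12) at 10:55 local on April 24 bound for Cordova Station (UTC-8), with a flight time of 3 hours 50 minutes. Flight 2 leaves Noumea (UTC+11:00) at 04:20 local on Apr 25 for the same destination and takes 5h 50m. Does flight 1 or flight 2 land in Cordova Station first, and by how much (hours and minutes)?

the first, by 20 hours 25 minutes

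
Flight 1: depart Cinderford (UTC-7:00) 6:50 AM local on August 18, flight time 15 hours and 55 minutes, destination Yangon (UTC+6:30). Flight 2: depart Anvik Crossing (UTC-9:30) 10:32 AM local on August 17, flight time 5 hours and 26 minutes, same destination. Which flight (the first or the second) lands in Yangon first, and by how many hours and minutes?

Flight 1 in UTC: 6:50 AM + 7:00 = 1:50 PM on Aug 18.
+15 hours 55 minutes → arrive 5:45 AM UTC on Aug 19.
Flight 2 in UTC: 10:32 AM + 9:30 = 8:02 PM on Aug 17.
+5 hours 26 minutes → arrive 1:28 AM UTC on Aug 18.
Flight 2 lands earlier by 28 hours 17 minutes.

the second, by 28 hours 17 minutes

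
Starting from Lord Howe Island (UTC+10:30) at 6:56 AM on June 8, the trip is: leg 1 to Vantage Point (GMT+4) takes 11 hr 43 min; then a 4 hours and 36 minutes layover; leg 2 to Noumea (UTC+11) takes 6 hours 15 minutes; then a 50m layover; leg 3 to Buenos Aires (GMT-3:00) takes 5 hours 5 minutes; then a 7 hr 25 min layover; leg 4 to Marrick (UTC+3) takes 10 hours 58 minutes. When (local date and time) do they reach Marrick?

10:18 PM on Jun 9

Convert departure to UTC: 6:56 AM − 10:30 = 8:26 PM UTC on Jun 7.
Add 11 hours 43 minutes leg 1 → 8:09 AM UTC (Jun 8).
Add 4 hours and 36 minutes layover in Vantage Point → 12:45 PM UTC.
Add 6 hours and 15 minutes leg 2 → 7:00 PM UTC.
Add 50 minutes layover in Noumea → 7:50 PM UTC.
Add 5 hours and 5 minutes leg 3 → 12:55 AM UTC (Jun 9).
Add 7 hours 25 minutes layover in Buenos Aires → 8:20 AM UTC.
Add 10 hours 58 minutes leg 4 → 7:18 PM UTC.
Marrick is UTC+3:00, so local arrival = 7:18 PM + 3:00 = 10:18 PM on Jun 9.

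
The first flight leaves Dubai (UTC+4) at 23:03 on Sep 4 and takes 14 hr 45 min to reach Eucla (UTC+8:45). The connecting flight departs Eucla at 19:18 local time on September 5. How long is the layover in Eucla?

45 minutes

Convert departure to UTC: 23:03 − 4:00 = 19:03 UTC on Sep 4.
Add 14 hours and 45 minutes flight time → 09:48 UTC (Sep 5).
Eucla is UTC+8:45, so local arrival = 09:48 + 8:45 = 18:33 on Sep 5.
Layover = 19:18 − 18:33 = 45 minutes.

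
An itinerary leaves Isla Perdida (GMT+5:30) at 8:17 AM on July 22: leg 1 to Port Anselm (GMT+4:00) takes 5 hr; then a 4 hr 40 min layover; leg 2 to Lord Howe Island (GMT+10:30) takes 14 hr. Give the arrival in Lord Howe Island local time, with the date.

Convert departure to UTC: 8:17 AM − 5:30 = 2:47 AM UTC on Jul 22.
Add 5 hours leg 1 → 7:47 AM UTC.
Add 4 hours and 40 minutes layover in Port Anselm → 12:27 PM UTC.
Add 14 hours leg 2 → 2:27 AM UTC (Jul 23).
Lord Howe Island is UTC+10:30, so local arrival = 2:27 AM + 10:30 = 12:57 PM on Jul 23.

12:57 PM on July 23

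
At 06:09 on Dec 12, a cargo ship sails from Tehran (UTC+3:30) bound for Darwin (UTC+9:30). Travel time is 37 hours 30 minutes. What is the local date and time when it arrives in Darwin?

01:39 on December 14

Darwin is 6:00 ahead of Tehran.
After 37 hours 30 minutes it is 19:39 (Dec 13) in Tehran.
Shift by the zone difference: 19:39 + 6:00 = 01:39 on Dec 14 in Darwin.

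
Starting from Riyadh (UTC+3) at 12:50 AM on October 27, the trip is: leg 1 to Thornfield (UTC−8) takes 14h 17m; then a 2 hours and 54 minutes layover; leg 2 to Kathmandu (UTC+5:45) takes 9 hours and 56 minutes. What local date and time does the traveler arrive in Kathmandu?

Convert departure to UTC: 12:50 AM − 3:00 = 9:50 PM UTC on Oct 26.
Add 14 hours 17 minutes leg 1 → 12:07 PM UTC (Oct 27).
Add 2 hours and 54 minutes layover in Thornfield → 3:01 PM UTC.
Add 9 hours and 56 minutes leg 2 → 12:57 AM UTC (Oct 28).
Kathmandu is UTC+5:45, so local arrival = 12:57 AM + 5:45 = 6:42 AM on Oct 28.

6:42 AM on October 28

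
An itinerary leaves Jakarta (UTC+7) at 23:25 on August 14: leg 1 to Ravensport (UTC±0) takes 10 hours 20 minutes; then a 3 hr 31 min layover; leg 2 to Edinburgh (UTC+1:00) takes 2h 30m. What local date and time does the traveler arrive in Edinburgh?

09:46 on August 15

Convert departure to UTC: 23:25 − 7:00 = 16:25 UTC on Aug 14.
Add 10 hours and 20 minutes leg 1 → 02:45 UTC (Aug 15).
Add 3 hours 31 minutes layover in Ravensport → 06:16 UTC.
Add 2 hours 30 minutes leg 2 → 08:46 UTC.
Edinburgh is UTC+1:00, so local arrival = 08:46 + 1:00 = 09:46 on Aug 15.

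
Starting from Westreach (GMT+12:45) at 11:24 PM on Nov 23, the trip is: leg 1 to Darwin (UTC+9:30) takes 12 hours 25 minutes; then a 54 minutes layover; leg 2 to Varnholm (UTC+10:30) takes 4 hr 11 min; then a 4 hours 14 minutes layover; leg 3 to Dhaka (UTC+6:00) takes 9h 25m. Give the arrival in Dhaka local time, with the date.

Convert departure to UTC: 11:24 PM − 12:45 = 10:39 AM UTC on Nov 23.
Add 12 hours and 25 minutes leg 1 → 11:04 PM UTC.
Add 54 minutes layover in Darwin → 11:58 PM UTC.
Add 4 hours and 11 minutes leg 2 → 4:09 AM UTC (Nov 24).
Add 4 hours and 14 minutes layover in Varnholm → 8:23 AM UTC.
Add 9 hours and 25 minutes leg 3 → 5:48 PM UTC.
Dhaka is UTC+6:00, so local arrival = 5:48 PM + 6:00 = 11:48 PM on Nov 24.

11:48 PM on Nov 24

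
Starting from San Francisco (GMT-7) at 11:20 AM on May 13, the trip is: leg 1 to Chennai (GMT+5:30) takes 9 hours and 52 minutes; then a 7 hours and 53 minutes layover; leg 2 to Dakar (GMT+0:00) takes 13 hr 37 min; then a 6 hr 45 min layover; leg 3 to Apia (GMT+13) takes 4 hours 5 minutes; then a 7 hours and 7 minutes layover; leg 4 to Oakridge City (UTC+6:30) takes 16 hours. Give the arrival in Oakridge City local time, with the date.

Convert departure to UTC: 11:20 AM + 7:00 = 6:20 PM UTC on May 13.
Add 9 hours 52 minutes leg 1 → 4:12 AM UTC (May 14).
Add 7 hours 53 minutes layover in Chennai → 12:05 PM UTC.
Add 13 hours and 37 minutes leg 2 → 1:42 AM UTC (May 15).
Add 6 hours and 45 minutes layover in Dakar → 8:27 AM UTC.
Add 4 hours and 5 minutes leg 3 → 12:32 PM UTC.
Add 7 hours 7 minutes layover in Apia → 7:39 PM UTC.
Add 16 hours leg 4 → 11:39 AM UTC (May 16).
Oakridge City is UTC+6:30, so local arrival = 11:39 AM + 6:30 = 6:09 PM on May 16.

6:09 PM on May 16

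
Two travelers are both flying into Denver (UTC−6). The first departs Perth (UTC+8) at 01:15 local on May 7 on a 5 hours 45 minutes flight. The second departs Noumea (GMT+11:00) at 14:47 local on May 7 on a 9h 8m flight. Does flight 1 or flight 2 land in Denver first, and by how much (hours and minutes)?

Flight 1 in UTC: 01:15 − 8:00 = 17:15 on May 6.
+5 hours and 45 minutes → arrive 23:00 UTC on May 6.
Flight 2 in UTC: 14:47 − 11:00 = 03:47 on May 7.
+9 hours 8 minutes → arrive 12:55 UTC on May 7.
Flight 1 lands earlier by 13 hours 55 minutes.

the first, by 13 hours 55 minutes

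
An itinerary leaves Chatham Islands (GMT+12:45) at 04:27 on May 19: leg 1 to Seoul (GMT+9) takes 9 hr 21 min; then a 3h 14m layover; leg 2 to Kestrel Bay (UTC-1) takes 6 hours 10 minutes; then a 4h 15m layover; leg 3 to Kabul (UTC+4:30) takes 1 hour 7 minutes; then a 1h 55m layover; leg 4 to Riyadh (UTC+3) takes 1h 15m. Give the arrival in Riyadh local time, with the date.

Convert departure to UTC: 04:27 − 12:45 = 15:42 UTC on May 18.
Add 9 hours 21 minutes leg 1 → 01:03 UTC (May 19).
Add 3 hours 14 minutes layover in Seoul → 04:17 UTC.
Add 6 hours 10 minutes leg 2 → 10:27 UTC.
Add 4 hours 15 minutes layover in Kestrel Bay → 14:42 UTC.
Add 1 hour 7 minutes leg 3 → 15:49 UTC.
Add 1 hour 55 minutes layover in Kabul → 17:44 UTC.
Add 1 hour 15 minutes leg 4 → 18:59 UTC.
Riyadh is UTC+3:00, so local arrival = 18:59 + 3:00 = 21:59 on May 19.

21:59 on May 19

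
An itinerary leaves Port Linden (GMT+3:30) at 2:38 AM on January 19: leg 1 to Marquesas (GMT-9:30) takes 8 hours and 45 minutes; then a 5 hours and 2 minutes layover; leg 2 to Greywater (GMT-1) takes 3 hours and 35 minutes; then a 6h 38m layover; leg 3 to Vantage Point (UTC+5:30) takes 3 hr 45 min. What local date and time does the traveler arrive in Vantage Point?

8:23 AM on Jan 20

Convert departure to UTC: 2:38 AM − 3:30 = 11:08 PM UTC on Jan 18.
Add 8 hours and 45 minutes leg 1 → 7:53 AM UTC (Jan 19).
Add 5 hours 2 minutes layover in Marquesas → 12:55 PM UTC.
Add 3 hours 35 minutes leg 2 → 4:30 PM UTC.
Add 6 hours 38 minutes layover in Greywater → 11:08 PM UTC.
Add 3 hours 45 minutes leg 3 → 2:53 AM UTC (Jan 20).
Vantage Point is UTC+5:30, so local arrival = 2:53 AM + 5:30 = 8:23 AM on Jan 20.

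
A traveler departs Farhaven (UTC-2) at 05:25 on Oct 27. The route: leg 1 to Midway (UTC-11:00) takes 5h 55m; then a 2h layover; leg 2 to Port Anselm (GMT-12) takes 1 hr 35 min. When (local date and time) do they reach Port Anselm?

Convert departure to UTC: 05:25 + 2:00 = 07:25 UTC on Oct 27.
Add 5 hours and 55 minutes leg 1 → 13:20 UTC.
Add 2 hours layover in Midway → 15:20 UTC.
Add 1 hour and 35 minutes leg 2 → 16:55 UTC.
Port Anselm is UTC−12:00, so local arrival = 16:55 − 12:00 = 04:55 on Oct 27.

04:55 on October 27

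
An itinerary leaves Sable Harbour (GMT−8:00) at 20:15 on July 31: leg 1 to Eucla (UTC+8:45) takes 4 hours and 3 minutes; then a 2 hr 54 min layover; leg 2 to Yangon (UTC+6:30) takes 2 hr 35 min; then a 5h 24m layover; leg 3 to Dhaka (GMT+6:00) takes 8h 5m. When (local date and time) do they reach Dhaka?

Convert departure to UTC: 20:15 + 8:00 = 04:15 UTC on Aug 1.
Add 4 hours 3 minutes leg 1 → 08:18 UTC.
Add 2 hours and 54 minutes layover in Eucla → 11:12 UTC.
Add 2 hours and 35 minutes leg 2 → 13:47 UTC.
Add 5 hours and 24 minutes layover in Yangon → 19:11 UTC.
Add 8 hours 5 minutes leg 3 → 03:16 UTC (Aug 2).
Dhaka is UTC+6:00, so local arrival = 03:16 + 6:00 = 09:16 on Aug 2.

09:16 on August 2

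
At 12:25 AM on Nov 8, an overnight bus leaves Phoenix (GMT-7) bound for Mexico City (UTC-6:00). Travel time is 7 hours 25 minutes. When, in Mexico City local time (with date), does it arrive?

8:50 AM on November 8

Convert departure to UTC: 12:25 AM + 7:00 = 7:25 AM UTC on Nov 8.
Add 7 hours 25 minutes travel time → 2:50 PM UTC.
Mexico City is UTC−6:00, so local arrival = 2:50 PM − 6:00 = 8:50 AM on Nov 8.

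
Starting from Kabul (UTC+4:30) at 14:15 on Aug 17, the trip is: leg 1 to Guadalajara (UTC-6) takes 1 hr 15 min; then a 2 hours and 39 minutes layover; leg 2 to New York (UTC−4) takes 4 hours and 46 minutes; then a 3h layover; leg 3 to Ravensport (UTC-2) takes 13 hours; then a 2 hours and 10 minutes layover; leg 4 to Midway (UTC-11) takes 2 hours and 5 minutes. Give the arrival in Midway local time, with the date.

03:40 on Aug 18

Convert departure to UTC: 14:15 − 4:30 = 09:45 UTC on Aug 17.
Add 1 hour and 15 minutes leg 1 → 11:00 UTC.
Add 2 hours and 39 minutes layover in Guadalajara → 13:39 UTC.
Add 4 hours 46 minutes leg 2 → 18:25 UTC.
Add 3 hours layover in New York → 21:25 UTC.
Add 13 hours leg 3 → 10:25 UTC (Aug 18).
Add 2 hours and 10 minutes layover in Ravensport → 12:35 UTC.
Add 2 hours 5 minutes leg 4 → 14:40 UTC.
Midway is UTC−11:00, so local arrival = 14:40 − 11:00 = 03:40 on Aug 18.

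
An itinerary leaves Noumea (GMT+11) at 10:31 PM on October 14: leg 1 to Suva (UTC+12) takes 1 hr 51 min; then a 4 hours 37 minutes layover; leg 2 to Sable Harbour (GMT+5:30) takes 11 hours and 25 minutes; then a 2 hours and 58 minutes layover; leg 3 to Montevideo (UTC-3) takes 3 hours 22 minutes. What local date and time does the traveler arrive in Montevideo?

8:44 AM on October 15

Convert departure to UTC: 10:31 PM − 11:00 = 11:31 AM UTC on Oct 14.
Add 1 hour 51 minutes leg 1 → 1:22 PM UTC.
Add 4 hours and 37 minutes layover in Suva → 5:59 PM UTC.
Add 11 hours and 25 minutes leg 2 → 5:24 AM UTC (Oct 15).
Add 2 hours 58 minutes layover in Sable Harbour → 8:22 AM UTC.
Add 3 hours 22 minutes leg 3 → 11:44 AM UTC.
Montevideo is UTC−3:00, so local arrival = 11:44 AM − 3:00 = 8:44 AM on Oct 15.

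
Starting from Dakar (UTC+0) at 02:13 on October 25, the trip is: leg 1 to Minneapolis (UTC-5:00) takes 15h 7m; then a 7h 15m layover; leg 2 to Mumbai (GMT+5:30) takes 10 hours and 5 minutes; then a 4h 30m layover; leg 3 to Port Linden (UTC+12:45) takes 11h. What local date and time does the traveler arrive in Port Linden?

14:55 on October 27

Dakar is at UTC+0, so departure is already 02:13 UTC on Oct 25.
Add 15 hours 7 minutes leg 1 → 17:20 UTC.
Add 7 hours and 15 minutes layover in Minneapolis → 00:35 UTC (Oct 26).
Add 10 hours and 5 minutes leg 2 → 10:40 UTC.
Add 4 hours 30 minutes layover in Mumbai → 15:10 UTC.
Add 11 hours leg 3 → 02:10 UTC (Oct 27).
Port Linden is UTC+12:45, so local arrival = 02:10 + 12:45 = 14:55 on Oct 27.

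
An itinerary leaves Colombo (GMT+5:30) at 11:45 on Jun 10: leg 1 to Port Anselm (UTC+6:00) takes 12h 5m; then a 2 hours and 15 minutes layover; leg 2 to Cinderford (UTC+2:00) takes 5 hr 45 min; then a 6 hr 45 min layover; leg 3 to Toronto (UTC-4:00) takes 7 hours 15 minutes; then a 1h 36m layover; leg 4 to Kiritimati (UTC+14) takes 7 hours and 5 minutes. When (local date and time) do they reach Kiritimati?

15:01 on June 12

Convert departure to UTC: 11:45 − 5:30 = 06:15 UTC on Jun 10.
Add 12 hours and 5 minutes leg 1 → 18:20 UTC.
Add 2 hours 15 minutes layover in Port Anselm → 20:35 UTC.
Add 5 hours and 45 minutes leg 2 → 02:20 UTC (Jun 11).
Add 6 hours and 45 minutes layover in Cinderford → 09:05 UTC.
Add 7 hours 15 minutes leg 3 → 16:20 UTC.
Add 1 hour and 36 minutes layover in Toronto → 17:56 UTC.
Add 7 hours and 5 minutes leg 4 → 01:01 UTC (Jun 12).
Kiritimati is UTC+14:00, so local arrival = 01:01 + 14:00 = 15:01 on Jun 12.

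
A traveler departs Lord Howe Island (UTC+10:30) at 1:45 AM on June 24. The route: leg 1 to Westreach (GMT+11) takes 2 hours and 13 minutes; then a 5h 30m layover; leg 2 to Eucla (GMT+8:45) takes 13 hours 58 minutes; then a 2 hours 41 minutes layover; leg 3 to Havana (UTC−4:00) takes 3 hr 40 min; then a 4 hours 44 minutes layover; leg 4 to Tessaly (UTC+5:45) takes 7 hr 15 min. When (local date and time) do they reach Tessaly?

Convert departure to UTC: 1:45 AM − 10:30 = 3:15 PM UTC on Jun 23.
Add 2 hours 13 minutes leg 1 → 5:28 PM UTC.
Add 5 hours 30 minutes layover in Westreach → 10:58 PM UTC.
Add 13 hours and 58 minutes leg 2 → 12:56 PM UTC (Jun 24).
Add 2 hours and 41 minutes layover in Eucla → 3:37 PM UTC.
Add 3 hours and 40 minutes leg 3 → 7:17 PM UTC.
Add 4 hours 44 minutes layover in Havana → 12:01 AM UTC (Jun 25).
Add 7 hours and 15 minutes leg 4 → 7:16 AM UTC.
Tessaly is UTC+5:45, so local arrival = 7:16 AM + 5:45 = 1:01 PM on Jun 25.

1:01 PM on Jun 25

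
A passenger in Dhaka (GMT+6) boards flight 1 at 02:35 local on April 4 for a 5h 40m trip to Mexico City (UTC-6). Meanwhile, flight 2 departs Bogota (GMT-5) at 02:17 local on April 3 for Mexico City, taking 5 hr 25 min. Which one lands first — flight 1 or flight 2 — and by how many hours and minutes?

Flight 1 in UTC: 02:35 − 6:00 = 20:35 on Apr 3.
+5 hours and 40 minutes → arrive 02:15 UTC on Apr 4.
Flight 2 in UTC: 02:17 + 5:00 = 07:17 on Apr 3.
+5 hours 25 minutes → arrive 12:42 UTC on Apr 3.
Flight 2 lands earlier by 13 hours 33 minutes.

the second, by 13 hours 33 minutes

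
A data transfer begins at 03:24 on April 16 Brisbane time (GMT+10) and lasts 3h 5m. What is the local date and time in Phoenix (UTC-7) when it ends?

13:29 on Apr 15

Phoenix is 17:00 behind Brisbane.
After 3 hours and 5 minutes it is 06:29 in Brisbane.
Shift by the zone difference: 06:29 − 17:00 = 13:29 on Apr 15 in Phoenix.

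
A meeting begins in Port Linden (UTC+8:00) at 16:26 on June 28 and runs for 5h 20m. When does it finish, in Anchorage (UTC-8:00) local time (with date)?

05:46 on June 28

Convert start to UTC: 16:26 − 8:00 = 08:26 UTC on Jun 28.
Add 5 hours 20 minutes duration → 13:46 UTC.
Anchorage is UTC−8:00, so local end time = 13:46 − 8:00 = 05:46 on Jun 28.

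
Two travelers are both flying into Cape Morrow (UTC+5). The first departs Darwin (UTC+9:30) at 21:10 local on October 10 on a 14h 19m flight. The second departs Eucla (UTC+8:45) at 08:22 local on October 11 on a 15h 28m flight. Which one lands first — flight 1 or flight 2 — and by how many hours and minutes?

Flight 1 in UTC: 21:10 − 9:30 = 11:40 on Oct 10.
+14 hours 19 minutes → arrive 01:59 UTC on Oct 11.
Flight 2 in UTC: 08:22 − 8:45 = 23:37 on Oct 10.
+15 hours and 28 minutes → arrive 15:05 UTC on Oct 11.
Flight 1 lands earlier by 13 hours 6 minutes.

the first, by 13 hours 6 minutes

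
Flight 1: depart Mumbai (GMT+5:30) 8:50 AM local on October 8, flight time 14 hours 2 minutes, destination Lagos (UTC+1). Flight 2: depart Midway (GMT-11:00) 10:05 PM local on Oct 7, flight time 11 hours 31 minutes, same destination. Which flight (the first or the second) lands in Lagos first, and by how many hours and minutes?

the first, by 3 hours 14 minutes

Flight 1 in UTC: 8:50 AM − 5:30 = 3:20 AM on Oct 8.
+14 hours 2 minutes → arrive 5:22 PM UTC on Oct 8.
Flight 2 in UTC: 10:05 PM + 11:00 = 9:05 AM on Oct 8.
+11 hours and 31 minutes → arrive 8:36 PM UTC on Oct 8.
Flight 1 lands earlier by 3 hours 14 minutes.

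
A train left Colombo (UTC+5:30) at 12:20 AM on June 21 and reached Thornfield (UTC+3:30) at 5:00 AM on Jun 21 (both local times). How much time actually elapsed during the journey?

Departure in UTC: 12:20 AM − 5:30 = 6:50 PM on Jun 20.
Arrival in UTC: 5:00 AM − 3:30 = 1:30 AM on Jun 21.
Elapsed = 1:30 AM − 6:50 PM (+1 day) = 6 hours 40 minutes.

6 hours 40 minutes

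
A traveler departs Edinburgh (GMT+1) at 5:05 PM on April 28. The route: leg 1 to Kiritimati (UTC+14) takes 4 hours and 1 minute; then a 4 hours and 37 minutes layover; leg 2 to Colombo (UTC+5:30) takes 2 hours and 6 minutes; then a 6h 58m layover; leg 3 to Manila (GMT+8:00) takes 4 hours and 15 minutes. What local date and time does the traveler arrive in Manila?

Convert departure to UTC: 5:05 PM − 1:00 = 4:05 PM UTC on Apr 28.
Add 4 hours 1 minute leg 1 → 8:06 PM UTC.
Add 4 hours 37 minutes layover in Kiritimati → 12:43 AM UTC (Apr 29).
Add 2 hours 6 minutes leg 2 → 2:49 AM UTC.
Add 6 hours and 58 minutes layover in Colombo → 9:47 AM UTC.
Add 4 hours and 15 minutes leg 3 → 2:02 PM UTC.
Manila is UTC+8:00, so local arrival = 2:02 PM + 8:00 = 10:02 PM on Apr 29.

10:02 PM on April 29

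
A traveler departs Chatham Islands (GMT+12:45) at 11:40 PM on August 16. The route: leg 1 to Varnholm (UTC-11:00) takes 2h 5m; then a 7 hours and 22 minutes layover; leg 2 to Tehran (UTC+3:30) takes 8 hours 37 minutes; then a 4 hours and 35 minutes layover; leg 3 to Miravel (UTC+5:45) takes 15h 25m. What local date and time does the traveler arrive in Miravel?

Convert departure to UTC: 11:40 PM − 12:45 = 10:55 AM UTC on Aug 16.
Add 2 hours 5 minutes leg 1 → 1:00 PM UTC.
Add 7 hours 22 minutes layover in Varnholm → 8:22 PM UTC.
Add 8 hours 37 minutes leg 2 → 4:59 AM UTC (Aug 17).
Add 4 hours 35 minutes layover in Tehran → 9:34 AM UTC.
Add 15 hours and 25 minutes leg 3 → 12:59 AM UTC (Aug 18).
Miravel is UTC+5:45, so local arrival = 12:59 AM + 5:45 = 6:44 AM on Aug 18.

6:44 AM on August 18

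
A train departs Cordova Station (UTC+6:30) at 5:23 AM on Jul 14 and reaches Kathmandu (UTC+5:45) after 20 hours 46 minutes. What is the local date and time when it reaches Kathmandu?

1:24 AM on July 15

Kathmandu is 0:45 behind Cordova Station.
After 20 hours 46 minutes it is 2:09 AM (Jul 15) in Cordova Station.
Shift by the zone difference: 2:09 AM − 0:45 = 1:24 AM on Jul 15 in Kathmandu.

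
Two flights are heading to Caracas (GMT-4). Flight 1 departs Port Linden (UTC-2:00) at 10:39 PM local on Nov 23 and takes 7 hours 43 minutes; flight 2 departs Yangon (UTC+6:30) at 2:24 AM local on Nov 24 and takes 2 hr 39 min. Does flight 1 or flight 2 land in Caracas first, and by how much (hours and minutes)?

the second, by 9 hours 49 minutes

Flight 1 in UTC: 10:39 PM + 2:00 = 12:39 AM on Nov 24.
+7 hours and 43 minutes → arrive 8:22 AM UTC on Nov 24.
Flight 2 in UTC: 2:24 AM − 6:30 = 7:54 PM on Nov 23.
+2 hours 39 minutes → arrive 10:33 PM UTC on Nov 23.
Flight 2 lands earlier by 9 hours 49 minutes.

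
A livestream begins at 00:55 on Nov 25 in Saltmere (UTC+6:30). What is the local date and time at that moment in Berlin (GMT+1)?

In UTC: 00:55 − 6:30 = 18:25 on Nov 24.
Berlin is UTC+1:00: 18:25 + 1:00 = 19:25 on Nov 24.

19:25 on Nov 24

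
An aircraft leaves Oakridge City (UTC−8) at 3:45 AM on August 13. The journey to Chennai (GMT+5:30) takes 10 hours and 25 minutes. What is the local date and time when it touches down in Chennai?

Convert departure to UTC: 3:45 AM + 8:00 = 11:45 AM UTC on Aug 13.
Add 10 hours and 25 minutes travel time → 10:10 PM UTC.
Chennai is UTC+5:30, so local arrival = 10:10 PM + 5:30 = 3:40 AM on Aug 14.

3:40 AM on Aug 14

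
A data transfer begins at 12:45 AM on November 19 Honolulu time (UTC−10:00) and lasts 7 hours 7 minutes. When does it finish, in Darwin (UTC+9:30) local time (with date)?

3:22 AM on Nov 20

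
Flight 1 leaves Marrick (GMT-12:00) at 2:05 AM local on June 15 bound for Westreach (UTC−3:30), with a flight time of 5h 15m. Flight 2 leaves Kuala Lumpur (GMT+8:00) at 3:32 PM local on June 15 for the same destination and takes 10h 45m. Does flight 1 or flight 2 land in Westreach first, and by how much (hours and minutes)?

Flight 1 in UTC: 2:05 AM + 12:00 = 2:05 PM on Jun 15.
+5 hours and 15 minutes → arrive 7:20 PM UTC on Jun 15.
Flight 2 in UTC: 3:32 PM − 8:00 = 7:32 AM on Jun 15.
+10 hours 45 minutes → arrive 6:17 PM UTC on Jun 15.
Flight 2 lands earlier by 1 hour 3 minutes.

the second, by 1 hour 3 minutes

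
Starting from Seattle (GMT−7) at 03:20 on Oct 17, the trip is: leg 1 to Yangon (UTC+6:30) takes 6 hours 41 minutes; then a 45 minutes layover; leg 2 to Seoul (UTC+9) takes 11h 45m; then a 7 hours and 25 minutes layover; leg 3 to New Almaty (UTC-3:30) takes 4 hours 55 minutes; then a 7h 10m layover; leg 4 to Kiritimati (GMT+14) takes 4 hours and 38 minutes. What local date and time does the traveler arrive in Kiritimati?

19:39 on October 19

Convert departure to UTC: 03:20 + 7:00 = 10:20 UTC on Oct 17.
Add 6 hours and 41 minutes leg 1 → 17:01 UTC.
Add 45 minutes layover in Yangon → 17:46 UTC.
Add 11 hours 45 minutes leg 2 → 05:31 UTC (Oct 18).
Add 7 hours 25 minutes layover in Seoul → 12:56 UTC.
Add 4 hours 55 minutes leg 3 → 17:51 UTC.
Add 7 hours and 10 minutes layover in New Almaty → 01:01 UTC (Oct 19).
Add 4 hours 38 minutes leg 4 → 05:39 UTC.
Kiritimati is UTC+14:00, so local arrival = 05:39 + 14:00 = 19:39 on Oct 19.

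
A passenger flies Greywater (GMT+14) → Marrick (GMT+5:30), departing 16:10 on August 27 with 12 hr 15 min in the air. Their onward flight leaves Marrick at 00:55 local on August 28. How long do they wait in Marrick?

Convert departure to UTC: 16:10 − 14:00 = 02:10 UTC on Aug 27.
Add 12 hours 15 minutes flight time → 14:25 UTC.
Marrick is UTC+5:30, so local arrival = 14:25 + 5:30 = 19:55 on Aug 27.
Layover = 00:55 − 19:55 (+1 day) = 5 hours.

5 hours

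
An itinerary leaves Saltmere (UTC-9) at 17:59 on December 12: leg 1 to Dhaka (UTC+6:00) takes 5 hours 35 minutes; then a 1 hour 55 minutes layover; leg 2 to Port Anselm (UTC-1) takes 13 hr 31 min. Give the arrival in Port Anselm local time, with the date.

23:00 on Dec 13

Convert departure to UTC: 17:59 + 9:00 = 02:59 UTC on Dec 13.
Add 5 hours and 35 minutes leg 1 → 08:34 UTC.
Add 1 hour and 55 minutes layover in Dhaka → 10:29 UTC.
Add 13 hours and 31 minutes leg 2 → 00:00 UTC (Dec 14).
Port Anselm is UTC−1:00, so local arrival = 00:00 − 1:00 = 23:00 on Dec 13.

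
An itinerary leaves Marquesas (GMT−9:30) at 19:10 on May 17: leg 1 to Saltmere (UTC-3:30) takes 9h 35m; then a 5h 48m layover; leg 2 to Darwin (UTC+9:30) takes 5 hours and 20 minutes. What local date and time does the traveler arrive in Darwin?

10:53 on May 19

Convert departure to UTC: 19:10 + 9:30 = 04:40 UTC on May 18.
Add 9 hours and 35 minutes leg 1 → 14:15 UTC.
Add 5 hours and 48 minutes layover in Saltmere → 20:03 UTC.
Add 5 hours 20 minutes leg 2 → 01:23 UTC (May 19).
Darwin is UTC+9:30, so local arrival = 01:23 + 9:30 = 10:53 on May 19.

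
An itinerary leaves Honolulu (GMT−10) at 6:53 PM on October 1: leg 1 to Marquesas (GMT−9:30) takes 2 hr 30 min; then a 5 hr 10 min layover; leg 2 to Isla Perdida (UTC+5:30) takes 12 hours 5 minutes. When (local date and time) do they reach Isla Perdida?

Convert departure to UTC: 6:53 PM + 10:00 = 4:53 AM UTC on Oct 2.
Add 2 hours and 30 minutes leg 1 → 7:23 AM UTC.
Add 5 hours 10 minutes layover in Marquesas → 12:33 PM UTC.
Add 12 hours 5 minutes leg 2 → 12:38 AM UTC (Oct 3).
Isla Perdida is UTC+5:30, so local arrival = 12:38 AM + 5:30 = 6:08 AM on Oct 3.

6:08 AM on October 3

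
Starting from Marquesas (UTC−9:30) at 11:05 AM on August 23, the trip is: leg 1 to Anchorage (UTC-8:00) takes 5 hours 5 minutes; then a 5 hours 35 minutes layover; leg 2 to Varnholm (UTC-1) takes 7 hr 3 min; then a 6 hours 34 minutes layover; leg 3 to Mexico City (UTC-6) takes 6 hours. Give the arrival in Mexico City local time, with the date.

Convert departure to UTC: 11:05 AM + 9:30 = 8:35 PM UTC on Aug 23.
Add 5 hours 5 minutes leg 1 → 1:40 AM UTC (Aug 24).
Add 5 hours and 35 minutes layover in Anchorage → 7:15 AM UTC.
Add 7 hours 3 minutes leg 2 → 2:18 PM UTC.
Add 6 hours and 34 minutes layover in Varnholm → 8:52 PM UTC.
Add 6 hours leg 3 → 2:52 AM UTC (Aug 25).
Mexico City is UTC−6:00, so local arrival = 2:52 AM − 6:00 = 8:52 PM on Aug 24.

8:52 PM on August 24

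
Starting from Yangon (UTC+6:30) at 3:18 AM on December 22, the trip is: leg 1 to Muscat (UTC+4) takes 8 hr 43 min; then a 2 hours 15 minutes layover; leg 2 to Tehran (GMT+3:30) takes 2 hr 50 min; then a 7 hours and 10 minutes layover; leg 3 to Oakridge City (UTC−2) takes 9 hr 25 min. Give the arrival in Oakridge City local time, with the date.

Convert departure to UTC: 3:18 AM − 6:30 = 8:48 PM UTC on Dec 21.
Add 8 hours and 43 minutes leg 1 → 5:31 AM UTC (Dec 22).
Add 2 hours 15 minutes layover in Muscat → 7:46 AM UTC.
Add 2 hours 50 minutes leg 2 → 10:36 AM UTC.
Add 7 hours and 10 minutes layover in Tehran → 5:46 PM UTC.
Add 9 hours 25 minutes leg 3 → 3:11 AM UTC (Dec 23).
Oakridge City is UTC−2:00, so local arrival = 3:11 AM − 2:00 = 1:11 AM on Dec 23.

1:11 AM on December 23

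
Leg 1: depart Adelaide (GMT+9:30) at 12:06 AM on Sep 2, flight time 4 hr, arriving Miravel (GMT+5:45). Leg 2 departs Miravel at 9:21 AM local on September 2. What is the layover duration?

9 hours

Convert departure to UTC: 12:06 AM − 9:30 = 2:36 PM UTC on Sep 1.
Add 4 hours flight time → 6:36 PM UTC.
Miravel is UTC+5:45, so local arrival = 6:36 PM + 5:45 = 12:21 AM on Sep 2.
Layover = 9:21 AM − 12:21 AM = 9 hours.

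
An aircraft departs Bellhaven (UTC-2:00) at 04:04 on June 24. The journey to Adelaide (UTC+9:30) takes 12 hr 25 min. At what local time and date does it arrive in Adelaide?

03:59 on June 25

Adelaide is 11:30 ahead of Bellhaven.
After 12 hours 25 minutes it is 16:29 in Bellhaven.
Shift by the zone difference: 16:29 + 11:30 = 03:59 on Jun 25 in Adelaide.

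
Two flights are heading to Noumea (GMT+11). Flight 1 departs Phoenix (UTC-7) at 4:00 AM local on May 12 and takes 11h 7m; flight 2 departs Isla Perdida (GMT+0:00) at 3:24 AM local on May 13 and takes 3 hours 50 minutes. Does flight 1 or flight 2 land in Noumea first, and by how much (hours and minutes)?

Flight 1 in UTC: 4:00 AM + 7:00 = 11:00 AM on May 12.
+11 hours 7 minutes → arrive 10:07 PM UTC on May 12.
Flight 2 departs at 3:24 AM UTC (May 13).
+3 hours and 50 minutes → arrive 7:14 AM UTC on May 13.
Flight 1 lands earlier by 9 hours 7 minutes.

the first, by 9 hours 7 minutes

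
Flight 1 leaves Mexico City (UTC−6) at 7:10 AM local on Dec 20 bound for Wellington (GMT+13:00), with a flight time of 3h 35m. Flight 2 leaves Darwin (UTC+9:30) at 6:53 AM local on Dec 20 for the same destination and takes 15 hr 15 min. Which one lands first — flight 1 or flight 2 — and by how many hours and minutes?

Flight 1 in UTC: 7:10 AM + 6:00 = 1:10 PM on Dec 20.
+3 hours 35 minutes → arrive 4:45 PM UTC on Dec 20.
Flight 2 in UTC: 6:53 AM − 9:30 = 9:23 PM on Dec 19.
+15 hours and 15 minutes → arrive 12:38 PM UTC on Dec 20.
Flight 2 lands earlier by 4 hours 7 minutes.

the second, by 4 hours 7 minutes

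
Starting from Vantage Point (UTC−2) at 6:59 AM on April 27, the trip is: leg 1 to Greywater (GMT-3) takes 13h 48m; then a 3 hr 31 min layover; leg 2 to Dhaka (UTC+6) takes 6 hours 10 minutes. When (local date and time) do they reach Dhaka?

Convert departure to UTC: 6:59 AM + 2:00 = 8:59 AM UTC on Apr 27.
Add 13 hours 48 minutes leg 1 → 10:47 PM UTC.
Add 3 hours and 31 minutes layover in Greywater → 2:18 AM UTC (Apr 28).
Add 6 hours and 10 minutes leg 2 → 8:28 AM UTC.
Dhaka is UTC+6:00, so local arrival = 8:28 AM + 6:00 = 2:28 PM on Apr 28.

2:28 PM on Apr 28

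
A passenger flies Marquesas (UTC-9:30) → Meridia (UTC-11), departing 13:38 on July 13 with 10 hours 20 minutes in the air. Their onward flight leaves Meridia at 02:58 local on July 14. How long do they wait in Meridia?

Convert departure to UTC: 13:38 + 9:30 = 23:08 UTC on Jul 13.
Add 10 hours 20 minutes flight time → 09:28 UTC (Jul 14).
Meridia is UTC−11:00, so local arrival = 09:28 − 11:00 = 22:28 on Jul 13.
Layover = 02:58 − 22:28 (+1 day) = 4 hours 30 minutes.

4 hours 30 minutes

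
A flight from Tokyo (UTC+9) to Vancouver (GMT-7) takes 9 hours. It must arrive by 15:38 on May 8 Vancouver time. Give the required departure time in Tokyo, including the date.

Target arrival in UTC: 15:38 + 7:00 = 22:38 on May 8.
Subtract 9 hours → departure 13:38 UTC on May 8.
Tokyo is UTC+9:00: 13:38 + 9:00 = 22:38 on May 8.

22:38 on May 8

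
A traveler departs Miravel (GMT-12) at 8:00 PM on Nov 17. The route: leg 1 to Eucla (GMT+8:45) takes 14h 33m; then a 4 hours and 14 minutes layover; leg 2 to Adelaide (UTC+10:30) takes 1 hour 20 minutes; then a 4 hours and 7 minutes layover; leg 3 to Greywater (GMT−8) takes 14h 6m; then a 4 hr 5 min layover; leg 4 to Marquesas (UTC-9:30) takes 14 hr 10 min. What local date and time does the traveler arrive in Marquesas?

7:05 AM on November 20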